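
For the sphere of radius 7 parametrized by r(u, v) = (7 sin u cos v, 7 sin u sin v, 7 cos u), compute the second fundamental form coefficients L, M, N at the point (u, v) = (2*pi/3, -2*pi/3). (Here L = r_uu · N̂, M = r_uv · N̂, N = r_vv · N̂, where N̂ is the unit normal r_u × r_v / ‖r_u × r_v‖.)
L = -7;  M = 0;  N = -21/4

Compute the unit normal N̂(u, v) = (sin(u)^2*cos(v)/Abs(sin(u)), sin(u)^2*sin(v)/Abs(sin(u)), sin(2*u)/(2*Abs(sin(u)))), and the second partials r_uu, r_uv, r_vv. Take dot products:
  L(u, v) = r_uu · N̂ = -7*sin(u)/Abs(sin(u)),
  M(u, v) = r_uv · N̂ = 0,
  N(u, v) = r_vv · N̂ = -7*sin(u)^3/Abs(sin(u)).
Evaluating at (u, v) = (2*pi/3, -2*pi/3):
  L = -7, M = 0, N = -21/4.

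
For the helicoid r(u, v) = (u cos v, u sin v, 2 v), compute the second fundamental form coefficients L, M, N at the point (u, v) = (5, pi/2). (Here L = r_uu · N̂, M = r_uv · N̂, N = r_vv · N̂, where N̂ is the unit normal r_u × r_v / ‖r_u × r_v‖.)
L = 0;  M = -2*sqrt(29)/29;  N = 0

Compute the unit normal N̂(u, v) = (2*sin(v)/sqrt(u^2 + 4), -2*cos(v)/sqrt(u^2 + 4), u/sqrt(u^2 + 4)), and the second partials r_uu, r_uv, r_vv. Take dot products:
  L(u, v) = r_uu · N̂ = 0,
  M(u, v) = r_uv · N̂ = -2/sqrt(u^2 + 4),
  N(u, v) = r_vv · N̂ = 0.
Evaluating at (u, v) = (5, pi/2):
  L = 0, M = -2*sqrt(29)/29, N = 0.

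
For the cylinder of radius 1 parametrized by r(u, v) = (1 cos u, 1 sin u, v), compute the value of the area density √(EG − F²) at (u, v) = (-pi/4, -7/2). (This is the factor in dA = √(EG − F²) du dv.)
√(EG − F²)|_{(-pi/4, -7/2)} = 1

E = 1, F = 0, G = 1, so EG − F² = 1. Taking the positive square root: √(EG − F²) = 1. At (u, v) = (-pi/4, -7/2): 1.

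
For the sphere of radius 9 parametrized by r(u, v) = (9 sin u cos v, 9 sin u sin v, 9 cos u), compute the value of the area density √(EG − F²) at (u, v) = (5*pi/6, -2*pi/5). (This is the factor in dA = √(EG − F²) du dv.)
√(EG − F²)|_{(5*pi/6, -2*pi/5)} = 81/2

E = 81, F = 0, G = 81*sin(u)^2, so EG − F² = 6561*sin(u)^2. Taking the positive square root: √(EG − F²) = 81*Abs(sin(u)). At (u, v) = (5*pi/6, -2*pi/5): 81/2.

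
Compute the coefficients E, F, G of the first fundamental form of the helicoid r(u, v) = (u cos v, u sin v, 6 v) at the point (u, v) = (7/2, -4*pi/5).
E = 1;  F = 0;  G = 193/4

Partials: r_u = (cos(v), sin(v), 0), r_v = (-u*sin(v), u*cos(v), 6). As functions of (u, v):
  E = r_u · r_u = 1,
  F = r_u · r_v = 0,
  G = r_v · r_v = u^2 + 36.
Evaluating at (u, v) = (7/2, -4*pi/5): E = 1, F = 0, G = 193/4.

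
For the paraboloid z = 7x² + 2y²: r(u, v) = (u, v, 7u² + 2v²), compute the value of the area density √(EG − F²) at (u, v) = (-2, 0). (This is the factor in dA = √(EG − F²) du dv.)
√(EG − F²)|_{(-2, 0)} = sqrt(785)

E = 196*u^2 + 1, F = 56*u*v, G = 16*v^2 + 1, so EG − F² = 196*u^2 + 16*v^2 + 1. Taking the positive square root: √(EG − F²) = sqrt(196*u^2 + 16*v^2 + 1). At (u, v) = (-2, 0): sqrt(785).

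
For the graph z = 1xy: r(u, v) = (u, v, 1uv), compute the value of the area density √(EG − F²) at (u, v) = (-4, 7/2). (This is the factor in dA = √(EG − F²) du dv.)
√(EG − F²)|_{(-4, 7/2)} = 3*sqrt(13)/2

E = v^2 + 1, F = u*v, G = u^2 + 1, so EG − F² = u^2 + v^2 + 1. Taking the positive square root: √(EG − F²) = sqrt(u^2 + v^2 + 1). At (u, v) = (-4, 7/2): 3*sqrt(13)/2.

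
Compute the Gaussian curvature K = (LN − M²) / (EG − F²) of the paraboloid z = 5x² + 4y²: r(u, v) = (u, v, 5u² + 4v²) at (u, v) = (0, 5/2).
K = 80/160801

Coefficients of the first fundamental form: E = 100*u^2 + 1, F = 80*u*v, G = 64*v^2 + 1.
Coefficients of the second fundamental form: L = 10/sqrt(100*u^2 + 64*v^2 + 1), M = 0, N = 8/sqrt(100*u^2 + 64*v^2 + 1).
Assemble K = (LN − M²)/(EG − F²) = 80/(10000*u^4 + 12800*u^2*v^2 + 200*u^2 + 4096*v^4 + 128*v^2 + 1). At (u, v) = (0, 5/2): K = 80/160801.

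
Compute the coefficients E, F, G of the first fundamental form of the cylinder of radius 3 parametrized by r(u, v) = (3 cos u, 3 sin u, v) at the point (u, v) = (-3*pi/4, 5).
E = 9;  F = 0;  G = 1

Partials: r_u = (-3*sin(u), 3*cos(u), 0), r_v = (0, 0, 1). As functions of (u, v):
  E = r_u · r_u = 9,
  F = r_u · r_v = 0,
  G = r_v · r_v = 1.
Evaluating at (u, v) = (-3*pi/4, 5): E = 9, F = 0, G = 1.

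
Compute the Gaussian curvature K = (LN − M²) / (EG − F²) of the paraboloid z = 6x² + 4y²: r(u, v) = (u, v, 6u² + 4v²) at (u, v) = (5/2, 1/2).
K = 96/840889

Coefficients of the first fundamental form: E = 144*u^2 + 1, F = 96*u*v, G = 64*v^2 + 1.
Coefficients of the second fundamental form: L = 12/sqrt(144*u^2 + 64*v^2 + 1), M = 0, N = 8/sqrt(144*u^2 + 64*v^2 + 1).
Assemble K = (LN − M²)/(EG − F²) = 96/(20736*u^4 + 18432*u^2*v^2 + 288*u^2 + 4096*v^4 + 128*v^2 + 1). At (u, v) = (5/2, 1/2): K = 96/840889.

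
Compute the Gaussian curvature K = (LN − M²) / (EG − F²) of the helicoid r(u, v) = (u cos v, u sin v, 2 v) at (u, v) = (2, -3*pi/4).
K = -1/16

Coefficients of the first fundamental form: E = 1, F = 0, G = u^2 + 4.
Coefficients of the second fundamental form: L = 0, M = -2/sqrt(u^2 + 4), N = 0.
Assemble K = (LN − M²)/(EG − F²) = -4/(u^2 + 4)^2. At (u, v) = (2, -3*pi/4): K = -1/16.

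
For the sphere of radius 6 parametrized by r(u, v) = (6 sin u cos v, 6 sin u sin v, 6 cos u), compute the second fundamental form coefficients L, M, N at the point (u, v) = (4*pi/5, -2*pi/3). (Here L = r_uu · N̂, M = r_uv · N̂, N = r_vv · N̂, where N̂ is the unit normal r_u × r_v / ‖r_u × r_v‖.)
L = -6;  M = 0;  N = -15/4 + 3*sqrt(5)/4

Compute the unit normal N̂(u, v) = (sin(u)^2*cos(v)/Abs(sin(u)), sin(u)^2*sin(v)/Abs(sin(u)), sin(2*u)/(2*Abs(sin(u)))), and the second partials r_uu, r_uv, r_vv. Take dot products:
  L(u, v) = r_uu · N̂ = -6*sin(u)/Abs(sin(u)),
  M(u, v) = r_uv · N̂ = 0,
  N(u, v) = r_vv · N̂ = -6*sin(u)^3/Abs(sin(u)).
Evaluating at (u, v) = (4*pi/5, -2*pi/3):
  L = -6, M = 0, N = -15/4 + 3*sqrt(5)/4.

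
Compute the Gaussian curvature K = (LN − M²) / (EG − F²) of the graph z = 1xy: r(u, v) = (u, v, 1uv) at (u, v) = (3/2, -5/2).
K = -4/361

Coefficients of the first fundamental form: E = v^2 + 1, F = u*v, G = u^2 + 1.
Coefficients of the second fundamental form: L = 0, M = 1/sqrt(u^2 + v^2 + 1), N = 0.
Assemble K = (LN − M²)/(EG − F²) = 1/((u^2*v^2 - (u^2 + 1)*(v^2 + 1))*(u^2 + v^2 + 1)). At (u, v) = (3/2, -5/2): K = -4/361.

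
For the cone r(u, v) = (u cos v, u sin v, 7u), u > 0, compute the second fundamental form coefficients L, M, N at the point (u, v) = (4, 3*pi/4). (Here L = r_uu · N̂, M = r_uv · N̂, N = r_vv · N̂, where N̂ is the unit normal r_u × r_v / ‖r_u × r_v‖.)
L = 0;  M = 0;  N = 14*sqrt(2)/5

Compute the unit normal N̂(u, v) = (-7*sqrt(2)*u*cos(v)/(10*Abs(u)), -7*sqrt(2)*u*sin(v)/(10*Abs(u)), sqrt(2)*u/(10*Abs(u))), and the second partials r_uu, r_uv, r_vv. Take dot products:
  L(u, v) = r_uu · N̂ = 0,
  M(u, v) = r_uv · N̂ = 0,
  N(u, v) = r_vv · N̂ = 7*sqrt(2)*u^2/(10*Abs(u)).
Evaluating at (u, v) = (4, 3*pi/4):
  L = 0, M = 0, N = 14*sqrt(2)/5.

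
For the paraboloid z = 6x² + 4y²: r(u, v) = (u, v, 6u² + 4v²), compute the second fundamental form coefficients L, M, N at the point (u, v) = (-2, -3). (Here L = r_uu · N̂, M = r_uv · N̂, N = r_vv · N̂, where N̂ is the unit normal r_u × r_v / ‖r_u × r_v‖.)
L = 12*sqrt(1153)/1153;  M = 0;  N = 8*sqrt(1153)/1153

Compute the unit normal N̂(u, v) = (-12*u/sqrt(144*u^2 + 64*v^2 + 1), -8*v/sqrt(144*u^2 + 64*v^2 + 1), 1/sqrt(144*u^2 + 64*v^2 + 1)), and the second partials r_uu, r_uv, r_vv. Take dot products:
  L(u, v) = r_uu · N̂ = 12/sqrt(144*u^2 + 64*v^2 + 1),
  M(u, v) = r_uv · N̂ = 0,
  N(u, v) = r_vv · N̂ = 8/sqrt(144*u^2 + 64*v^2 + 1).
Evaluating at (u, v) = (-2, -3):
  L = 12*sqrt(1153)/1153, M = 0, N = 8*sqrt(1153)/1153.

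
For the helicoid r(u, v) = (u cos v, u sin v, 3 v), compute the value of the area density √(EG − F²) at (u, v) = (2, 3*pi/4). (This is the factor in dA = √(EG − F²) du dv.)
√(EG − F²)|_{(2, 3*pi/4)} = sqrt(13)

E = 1, F = 0, G = u^2 + 9, so EG − F² = u^2 + 9. Taking the positive square root: √(EG − F²) = sqrt(u^2 + 9). At (u, v) = (2, 3*pi/4): sqrt(13).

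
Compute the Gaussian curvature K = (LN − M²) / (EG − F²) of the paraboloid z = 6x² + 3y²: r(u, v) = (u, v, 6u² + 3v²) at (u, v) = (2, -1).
K = 72/375769

Coefficients of the first fundamental form: E = 144*u^2 + 1, F = 72*u*v, G = 36*v^2 + 1.
Coefficients of the second fundamental form: L = 12/sqrt(144*u^2 + 36*v^2 + 1), M = 0, N = 6/sqrt(144*u^2 + 36*v^2 + 1).
Assemble K = (LN − M²)/(EG − F²) = 72/(20736*u^4 + 10368*u^2*v^2 + 288*u^2 + 1296*v^4 + 72*v^2 + 1). At (u, v) = (2, -1): K = 72/375769.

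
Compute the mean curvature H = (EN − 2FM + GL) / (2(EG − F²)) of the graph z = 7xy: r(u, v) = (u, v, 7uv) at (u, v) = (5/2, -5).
H = 34300*sqrt(681)/12521547

With E = 49*v^2 + 1, F = 49*u*v, G = 49*u^2 + 1, L = 0, M = 7/sqrt(49*u^2 + 49*v^2 + 1), N = 0, assemble
  H = (EN − 2FM + GL) / (2(EG − F²)) = -343*u*v/(49*u^2 + 49*v^2 + 1)^(3/2).
At (u, v) = (5/2, -5): H = 34300*sqrt(681)/12521547.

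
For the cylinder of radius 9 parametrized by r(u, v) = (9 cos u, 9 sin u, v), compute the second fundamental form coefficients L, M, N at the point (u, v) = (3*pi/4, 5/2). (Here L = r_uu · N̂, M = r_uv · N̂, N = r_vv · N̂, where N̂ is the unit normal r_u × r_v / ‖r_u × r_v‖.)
L = -9;  M = 0;  N = 0

Compute the unit normal N̂(u, v) = (cos(u), sin(u), 0), and the second partials r_uu, r_uv, r_vv. Take dot products:
  L(u, v) = r_uu · N̂ = -9,
  M(u, v) = r_uv · N̂ = 0,
  N(u, v) = r_vv · N̂ = 0.
Evaluating at (u, v) = (3*pi/4, 5/2):
  L = -9, M = 0, N = 0.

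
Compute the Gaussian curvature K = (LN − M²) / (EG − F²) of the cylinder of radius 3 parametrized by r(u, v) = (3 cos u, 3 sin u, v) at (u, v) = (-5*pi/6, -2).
K = 0

Coefficients of the first fundamental form: E = 9, F = 0, G = 1.
Coefficients of the second fundamental form: L = -3, M = 0, N = 0.
Assemble K = (LN − M²)/(EG − F²) = 0. At (u, v) = (-5*pi/6, -2): K = 0.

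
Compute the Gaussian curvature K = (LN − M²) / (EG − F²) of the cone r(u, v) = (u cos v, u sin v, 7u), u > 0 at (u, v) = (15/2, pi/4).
K = 0

Coefficients of the first fundamental form: E = 50, F = 0, G = u^2.
Coefficients of the second fundamental form: L = 0, M = 0, N = 7*sqrt(2)*u^2/(10*Abs(u)).
Assemble K = (LN − M²)/(EG − F²) = 0. At (u, v) = (15/2, pi/4): K = 0.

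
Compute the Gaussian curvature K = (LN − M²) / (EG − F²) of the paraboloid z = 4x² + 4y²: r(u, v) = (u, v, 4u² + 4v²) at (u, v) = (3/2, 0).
K = 64/21025

Coefficients of the first fundamental form: E = 64*u^2 + 1, F = 64*u*v, G = 64*v^2 + 1.
Coefficients of the second fundamental form: L = 8/sqrt(64*u^2 + 64*v^2 + 1), M = 0, N = 8/sqrt(64*u^2 + 64*v^2 + 1).
Assemble K = (LN − M²)/(EG − F²) = 64/(4096*u^4 + 8192*u^2*v^2 + 128*u^2 + 4096*v^4 + 128*v^2 + 1). At (u, v) = (3/2, 0): K = 64/21025.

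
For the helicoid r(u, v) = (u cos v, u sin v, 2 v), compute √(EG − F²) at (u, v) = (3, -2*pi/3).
√(EG − F²)|_{(3, -2*pi/3)} = sqrt(13)

E = 1, F = 0, G = u^2 + 4; EG − F² = u^2 + 4; √(EG − F²) = sqrt(u^2 + 4). At the given point: sqrt(13).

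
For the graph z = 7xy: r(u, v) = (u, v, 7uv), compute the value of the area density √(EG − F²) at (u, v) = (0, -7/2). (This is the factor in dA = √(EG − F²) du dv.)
√(EG − F²)|_{(0, -7/2)} = sqrt(2405)/2

E = 49*v^2 + 1, F = 49*u*v, G = 49*u^2 + 1, so EG − F² = 49*u^2 + 49*v^2 + 1. Taking the positive square root: √(EG − F²) = sqrt(49*u^2 + 49*v^2 + 1). At (u, v) = (0, -7/2): sqrt(2405)/2.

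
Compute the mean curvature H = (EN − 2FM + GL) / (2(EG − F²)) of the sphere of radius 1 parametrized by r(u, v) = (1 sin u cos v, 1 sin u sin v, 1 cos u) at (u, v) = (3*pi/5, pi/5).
H = -1

With E = 1, F = 0, G = sin(u)^2, L = -sin(u)/Abs(sin(u)), M = 0, N = -sin(u)^3/Abs(sin(u)), assemble
  H = (EN − 2FM + GL) / (2(EG − F²)) = -sin(u)/Abs(sin(u)).
At (u, v) = (3*pi/5, pi/5): H = -1.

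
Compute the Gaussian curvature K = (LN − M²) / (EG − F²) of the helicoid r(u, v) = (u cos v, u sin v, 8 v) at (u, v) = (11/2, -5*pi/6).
K = -1024/142129

Coefficients of the first fundamental form: E = 1, F = 0, G = u^2 + 64.
Coefficients of the second fundamental form: L = 0, M = -8/sqrt(u^2 + 64), N = 0.
Assemble K = (LN − M²)/(EG − F²) = -64/(u^2 + 64)^2. At (u, v) = (11/2, -5*pi/6): K = -1024/142129.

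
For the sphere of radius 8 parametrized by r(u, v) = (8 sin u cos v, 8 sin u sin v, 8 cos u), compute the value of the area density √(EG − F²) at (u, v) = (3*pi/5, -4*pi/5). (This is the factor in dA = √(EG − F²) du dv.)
√(EG − F²)|_{(3*pi/5, -4*pi/5)} = 16*sqrt(2*sqrt(5) + 10)

E = 64, F = 0, G = 64*sin(u)^2, so EG − F² = 4096*sin(u)^2. Taking the positive square root: √(EG − F²) = 64*Abs(sin(u)). At (u, v) = (3*pi/5, -4*pi/5): 16*sqrt(2*sqrt(5) + 10).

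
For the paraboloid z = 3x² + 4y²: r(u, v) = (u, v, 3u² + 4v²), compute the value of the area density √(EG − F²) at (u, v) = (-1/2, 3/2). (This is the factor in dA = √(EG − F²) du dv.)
√(EG − F²)|_{(-1/2, 3/2)} = sqrt(154)

E = 36*u^2 + 1, F = 48*u*v, G = 64*v^2 + 1, so EG − F² = 36*u^2 + 64*v^2 + 1. Taking the positive square root: √(EG − F²) = sqrt(36*u^2 + 64*v^2 + 1). At (u, v) = (-1/2, 3/2): sqrt(154).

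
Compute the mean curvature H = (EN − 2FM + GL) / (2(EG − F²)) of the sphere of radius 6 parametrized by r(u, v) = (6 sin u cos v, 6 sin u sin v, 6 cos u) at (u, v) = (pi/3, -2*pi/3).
H = -1/6

With E = 36, F = 0, G = 36*sin(u)^2, L = -6*sin(u)/Abs(sin(u)), M = 0, N = -6*sin(u)^3/Abs(sin(u)), assemble
  H = (EN − 2FM + GL) / (2(EG − F²)) = -sin(u)/(6*Abs(sin(u))).
At (u, v) = (pi/3, -2*pi/3): H = -1/6.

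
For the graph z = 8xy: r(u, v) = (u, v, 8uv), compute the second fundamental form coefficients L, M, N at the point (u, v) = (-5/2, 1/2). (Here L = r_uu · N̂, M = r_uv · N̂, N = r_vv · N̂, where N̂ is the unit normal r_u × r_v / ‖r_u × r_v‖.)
L = 0;  M = 8*sqrt(417)/417;  N = 0

Compute the unit normal N̂(u, v) = (-8*v/sqrt(64*u^2 + 64*v^2 + 1), -8*u/sqrt(64*u^2 + 64*v^2 + 1), 1/sqrt(64*u^2 + 64*v^2 + 1)), and the second partials r_uu, r_uv, r_vv. Take dot products:
  L(u, v) = r_uu · N̂ = 0,
  M(u, v) = r_uv · N̂ = 8/sqrt(64*u^2 + 64*v^2 + 1),
  N(u, v) = r_vv · N̂ = 0.
Evaluating at (u, v) = (-5/2, 1/2):
  L = 0, M = 8*sqrt(417)/417, N = 0.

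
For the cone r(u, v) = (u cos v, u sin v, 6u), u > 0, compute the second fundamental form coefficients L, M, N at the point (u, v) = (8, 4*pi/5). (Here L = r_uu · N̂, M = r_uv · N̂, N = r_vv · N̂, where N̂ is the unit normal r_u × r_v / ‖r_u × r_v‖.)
L = 0;  M = 0;  N = 48*sqrt(37)/37

Compute the unit normal N̂(u, v) = (-6*sqrt(37)*u*cos(v)/(37*Abs(u)), -6*sqrt(37)*u*sin(v)/(37*Abs(u)), sqrt(37)*u/(37*Abs(u))), and the second partials r_uu, r_uv, r_vv. Take dot products:
  L(u, v) = r_uu · N̂ = 0,
  M(u, v) = r_uv · N̂ = 0,
  N(u, v) = r_vv · N̂ = 6*sqrt(37)*u^2/(37*Abs(u)).
Evaluating at (u, v) = (8, 4*pi/5):
  L = 0, M = 0, N = 48*sqrt(37)/37.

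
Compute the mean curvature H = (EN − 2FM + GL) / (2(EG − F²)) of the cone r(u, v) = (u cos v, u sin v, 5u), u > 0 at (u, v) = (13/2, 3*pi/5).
H = 5*sqrt(26)/338

With E = 26, F = 0, G = u^2, L = 0, M = 0, N = 5*sqrt(26)*u^2/(26*Abs(u)), assemble
  H = (EN − 2FM + GL) / (2(EG − F²)) = 5*sqrt(26)/(52*Abs(u)).
At (u, v) = (13/2, 3*pi/5): H = 5*sqrt(26)/338.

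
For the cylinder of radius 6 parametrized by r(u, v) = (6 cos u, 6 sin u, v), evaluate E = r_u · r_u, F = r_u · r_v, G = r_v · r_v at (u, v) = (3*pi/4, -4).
E = 36;  F = 0;  G = 1

Partials: r_u = (-6*sin(u), 6*cos(u), 0), r_v = (0, 0, 1). As functions of (u, v):
  E = r_u · r_u = 36,
  F = r_u · r_v = 0,
  G = r_v · r_v = 1.
Evaluating at (u, v) = (3*pi/4, -4): E = 36, F = 0, G = 1.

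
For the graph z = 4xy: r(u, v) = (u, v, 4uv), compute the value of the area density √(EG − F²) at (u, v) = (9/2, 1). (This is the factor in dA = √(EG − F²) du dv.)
√(EG − F²)|_{(9/2, 1)} = sqrt(341)

E = 16*v^2 + 1, F = 16*u*v, G = 16*u^2 + 1, so EG − F² = 16*u^2 + 16*v^2 + 1. Taking the positive square root: √(EG − F²) = sqrt(16*u^2 + 16*v^2 + 1). At (u, v) = (9/2, 1): sqrt(341).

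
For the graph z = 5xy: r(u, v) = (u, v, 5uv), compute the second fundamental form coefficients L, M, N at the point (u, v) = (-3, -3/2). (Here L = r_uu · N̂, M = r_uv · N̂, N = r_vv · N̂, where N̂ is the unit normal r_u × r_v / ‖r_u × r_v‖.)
L = 0;  M = 10*sqrt(1129)/1129;  N = 0

Compute the unit normal N̂(u, v) = (-5*v/sqrt(25*u^2 + 25*v^2 + 1), -5*u/sqrt(25*u^2 + 25*v^2 + 1), 1/sqrt(25*u^2 + 25*v^2 + 1)), and the second partials r_uu, r_uv, r_vv. Take dot products:
  L(u, v) = r_uu · N̂ = 0,
  M(u, v) = r_uv · N̂ = 5/sqrt(25*u^2 + 25*v^2 + 1),
  N(u, v) = r_vv · N̂ = 0.
Evaluating at (u, v) = (-3, -3/2):
  L = 0, M = 10*sqrt(1129)/1129, N = 0.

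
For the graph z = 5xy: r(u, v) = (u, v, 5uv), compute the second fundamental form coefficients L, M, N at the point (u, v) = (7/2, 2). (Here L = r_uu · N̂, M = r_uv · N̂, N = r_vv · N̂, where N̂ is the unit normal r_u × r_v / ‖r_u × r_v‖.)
L = 0;  M = 10*sqrt(181)/543;  N = 0

Compute the unit normal N̂(u, v) = (-5*v/sqrt(25*u^2 + 25*v^2 + 1), -5*u/sqrt(25*u^2 + 25*v^2 + 1), 1/sqrt(25*u^2 + 25*v^2 + 1)), and the second partials r_uu, r_uv, r_vv. Take dot products:
  L(u, v) = r_uu · N̂ = 0,
  M(u, v) = r_uv · N̂ = 5/sqrt(25*u^2 + 25*v^2 + 1),
  N(u, v) = r_vv · N̂ = 0.
Evaluating at (u, v) = (7/2, 2):
  L = 0, M = 10*sqrt(181)/543, N = 0.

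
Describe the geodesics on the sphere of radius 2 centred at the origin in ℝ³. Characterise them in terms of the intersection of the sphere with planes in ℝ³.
Geodesics on the sphere of radius 2 are great circles — circles of radius 2 obtained as the intersection of the sphere with planes through the origin (the centre of the sphere).

A curve α(t) of nonzero constant speed on the sphere of radius 2 is a geodesic iff its acceleration α̈ is everywhere normal to the surface, i.e. parallel to the radial vector α(t). Then d/dt(α × α̇) = α̇ × α̇ + α × α̈ = 0, so α × α̇ is a constant vector n ≠ 0 and α(t) · n = 0 for all t: α lies in the plane through the origin with normal n. The intersection of that plane with the sphere is a circle of radius 2 (a great circle). Conversely, a great circle traversed at constant speed has centripetal acceleration pointing at the origin, hence normal to the sphere, so every great circle is a geodesic.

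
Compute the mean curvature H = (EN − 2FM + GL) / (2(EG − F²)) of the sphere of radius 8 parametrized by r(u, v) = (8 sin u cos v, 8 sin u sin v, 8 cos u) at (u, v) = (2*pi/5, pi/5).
H = -1/8

With E = 64, F = 0, G = 64*sin(u)^2, L = -8*sin(u)/Abs(sin(u)), M = 0, N = -8*sin(u)^3/Abs(sin(u)), assemble
  H = (EN − 2FM + GL) / (2(EG − F²)) = -sin(u)/(8*Abs(sin(u))).
At (u, v) = (2*pi/5, pi/5): H = -1/8.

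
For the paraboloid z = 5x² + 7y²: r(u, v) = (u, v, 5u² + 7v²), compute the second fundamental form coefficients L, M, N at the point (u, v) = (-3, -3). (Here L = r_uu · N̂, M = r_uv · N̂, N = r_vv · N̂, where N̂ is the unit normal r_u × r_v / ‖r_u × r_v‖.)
L = 2*sqrt(2665)/533;  M = 0;  N = 14*sqrt(2665)/2665

Compute the unit normal N̂(u, v) = (-10*u/sqrt(100*u^2 + 196*v^2 + 1), -14*v/sqrt(100*u^2 + 196*v^2 + 1), 1/sqrt(100*u^2 + 196*v^2 + 1)), and the second partials r_uu, r_uv, r_vv. Take dot products:
  L(u, v) = r_uu · N̂ = 10/sqrt(100*u^2 + 196*v^2 + 1),
  M(u, v) = r_uv · N̂ = 0,
  N(u, v) = r_vv · N̂ = 14/sqrt(100*u^2 + 196*v^2 + 1).
Evaluating at (u, v) = (-3, -3):
  L = 2*sqrt(2665)/533, M = 0, N = 14*sqrt(2665)/2665.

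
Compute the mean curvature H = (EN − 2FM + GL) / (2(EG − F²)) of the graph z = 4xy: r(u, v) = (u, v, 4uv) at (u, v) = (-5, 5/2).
H = 800*sqrt(501)/251001

With E = 16*v^2 + 1, F = 16*u*v, G = 16*u^2 + 1, L = 0, M = 4/sqrt(16*u^2 + 16*v^2 + 1), N = 0, assemble
  H = (EN − 2FM + GL) / (2(EG − F²)) = -64*u*v/(16*u^2 + 16*v^2 + 1)^(3/2).
At (u, v) = (-5, 5/2): H = 800*sqrt(501)/251001.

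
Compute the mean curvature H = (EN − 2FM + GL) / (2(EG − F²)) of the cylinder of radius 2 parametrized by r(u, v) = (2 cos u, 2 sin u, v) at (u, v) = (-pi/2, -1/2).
H = -1/4

With E = 4, F = 0, G = 1, L = -2, M = 0, N = 0, assemble
  H = (EN − 2FM + GL) / (2(EG − F²)) = -1/4.
At (u, v) = (-pi/2, -1/2): H = -1/4.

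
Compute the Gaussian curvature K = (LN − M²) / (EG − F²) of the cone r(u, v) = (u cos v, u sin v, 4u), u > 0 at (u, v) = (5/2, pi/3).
K = 0

Coefficients of the first fundamental form: E = 17, F = 0, G = u^2.
Coefficients of the second fundamental form: L = 0, M = 0, N = 4*sqrt(17)*u^2/(17*Abs(u)).
Assemble K = (LN − M²)/(EG − F²) = 0. At (u, v) = (5/2, pi/3): K = 0.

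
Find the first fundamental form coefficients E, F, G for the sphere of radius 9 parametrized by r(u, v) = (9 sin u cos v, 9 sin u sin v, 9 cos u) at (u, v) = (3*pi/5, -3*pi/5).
E = 81;  F = 0;  G = 81*sqrt(5)/8 + 405/8

Partials: r_u = (9*cos(u)*cos(v), 9*sin(v)*cos(u), -9*sin(u)), r_v = (-9*sin(u)*sin(v), 9*sin(u)*cos(v), 0). As functions of (u, v):
  E = r_u · r_u = 81,
  F = r_u · r_v = 0,
  G = r_v · r_v = 81*sin(u)^2.
Evaluating at (u, v) = (3*pi/5, -3*pi/5): E = 81, F = 0, G = 81*sqrt(5)/8 + 405/8.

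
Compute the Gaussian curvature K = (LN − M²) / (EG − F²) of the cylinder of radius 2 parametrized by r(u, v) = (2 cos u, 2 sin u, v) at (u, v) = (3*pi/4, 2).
K = 0

Coefficients of the first fundamental form: E = 4, F = 0, G = 1.
Coefficients of the second fundamental form: L = -2, M = 0, N = 0.
Assemble K = (LN − M²)/(EG − F²) = 0. At (u, v) = (3*pi/4, 2): K = 0.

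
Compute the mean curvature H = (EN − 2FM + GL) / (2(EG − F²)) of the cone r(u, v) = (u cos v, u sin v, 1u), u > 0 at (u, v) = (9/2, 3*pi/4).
H = sqrt(2)/18

With E = 2, F = 0, G = u^2, L = 0, M = 0, N = sqrt(2)*u^2/(2*Abs(u)), assemble
  H = (EN − 2FM + GL) / (2(EG − F²)) = sqrt(2)/(4*Abs(u)).
At (u, v) = (9/2, 3*pi/4): H = sqrt(2)/18.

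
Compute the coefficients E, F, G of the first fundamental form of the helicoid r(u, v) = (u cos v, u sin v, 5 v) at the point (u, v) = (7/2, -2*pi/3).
E = 1;  F = 0;  G = 149/4

Partials: r_u = (cos(v), sin(v), 0), r_v = (-u*sin(v), u*cos(v), 5). As functions of (u, v):
  E = r_u · r_u = 1,
  F = r_u · r_v = 0,
  G = r_v · r_v = u^2 + 25.
Evaluating at (u, v) = (7/2, -2*pi/3): E = 1, F = 0, G = 149/4.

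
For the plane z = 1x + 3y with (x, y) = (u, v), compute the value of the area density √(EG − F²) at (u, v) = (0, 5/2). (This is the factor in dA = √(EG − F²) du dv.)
√(EG − F²)|_{(0, 5/2)} = sqrt(11)

E = 2, F = 3, G = 10, so EG − F² = 11. Taking the positive square root: √(EG − F²) = sqrt(11). At (u, v) = (0, 5/2): sqrt(11).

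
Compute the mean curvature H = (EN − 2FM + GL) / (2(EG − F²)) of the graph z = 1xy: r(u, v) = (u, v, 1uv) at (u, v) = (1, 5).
H = -5*sqrt(3)/243

With E = v^2 + 1, F = u*v, G = u^2 + 1, L = 0, M = 1/sqrt(u^2 + v^2 + 1), N = 0, assemble
  H = (EN − 2FM + GL) / (2(EG − F²)) = -u*v/(u^2 + v^2 + 1)^(3/2).
At (u, v) = (1, 5): H = -5*sqrt(3)/243.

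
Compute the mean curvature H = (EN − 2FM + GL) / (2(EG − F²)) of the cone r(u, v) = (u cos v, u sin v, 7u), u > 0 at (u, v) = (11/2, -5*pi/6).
H = 7*sqrt(2)/110

With E = 50, F = 0, G = u^2, L = 0, M = 0, N = 7*sqrt(2)*u^2/(10*Abs(u)), assemble
  H = (EN − 2FM + GL) / (2(EG − F²)) = 7*sqrt(2)/(20*Abs(u)).
At (u, v) = (11/2, -5*pi/6): H = 7*sqrt(2)/110.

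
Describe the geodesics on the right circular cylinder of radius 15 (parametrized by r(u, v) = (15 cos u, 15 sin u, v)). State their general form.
The cylinder is flat (K = 0) and locally isometric to the plane via the development (u, v) ↦ (15 u, v). Geodesics are the pre-images of straight lines: circles (v constant), vertical lines (u constant), and helices (v = c · u + d) for constants c, d.

A right cylinder has E = 15², F = 0, G = 1, so EG − F² = 15², and L = −15, M = N = 0, giving K = (LN − M²)/(EG − F²) = 0 everywhere. A flat surface is locally isometric to the Euclidean plane via the map (u, v) ↦ (15 u, v). Straight lines in the (x̃, ỹ) plane pull back to: (a) horizontal circles (v = const), (b) vertical generators (u = const), and (c) helices (15 u tan θ = v, i.e. v = c · u + d).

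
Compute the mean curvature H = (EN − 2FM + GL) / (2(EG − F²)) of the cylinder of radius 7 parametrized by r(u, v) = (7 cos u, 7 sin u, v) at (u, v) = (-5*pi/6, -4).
H = -1/14

With E = 49, F = 0, G = 1, L = -7, M = 0, N = 0, assemble
  H = (EN − 2FM + GL) / (2(EG − F²)) = -1/14.
At (u, v) = (-5*pi/6, -4): H = -1/14.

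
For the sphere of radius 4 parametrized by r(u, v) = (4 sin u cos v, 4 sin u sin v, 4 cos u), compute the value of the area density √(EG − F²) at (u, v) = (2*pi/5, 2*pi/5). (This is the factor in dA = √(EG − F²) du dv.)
√(EG − F²)|_{(2*pi/5, 2*pi/5)} = 4*sqrt(2*sqrt(5) + 10)

E = 16, F = 0, G = 16*sin(u)^2, so EG − F² = 256*sin(u)^2. Taking the positive square root: √(EG − F²) = 16*Abs(sin(u)). At (u, v) = (2*pi/5, 2*pi/5): 4*sqrt(2*sqrt(5) + 10).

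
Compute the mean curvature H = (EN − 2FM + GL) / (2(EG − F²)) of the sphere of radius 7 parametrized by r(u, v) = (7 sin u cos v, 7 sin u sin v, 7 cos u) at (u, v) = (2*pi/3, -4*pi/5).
H = -1/7

With E = 49, F = 0, G = 49*sin(u)^2, L = -7*sin(u)/Abs(sin(u)), M = 0, N = -7*sin(u)^3/Abs(sin(u)), assemble
  H = (EN − 2FM + GL) / (2(EG − F²)) = -sin(u)/(7*Abs(sin(u))).
At (u, v) = (2*pi/3, -4*pi/5): H = -1/7.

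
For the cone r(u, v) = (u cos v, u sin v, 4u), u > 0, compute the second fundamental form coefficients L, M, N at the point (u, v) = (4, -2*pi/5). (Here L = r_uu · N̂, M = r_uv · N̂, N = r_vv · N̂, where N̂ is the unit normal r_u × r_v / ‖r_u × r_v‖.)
L = 0;  M = 0;  N = 16*sqrt(17)/17

Compute the unit normal N̂(u, v) = (-4*sqrt(17)*u*cos(v)/(17*Abs(u)), -4*sqrt(17)*u*sin(v)/(17*Abs(u)), sqrt(17)*u/(17*Abs(u))), and the second partials r_uu, r_uv, r_vv. Take dot products:
  L(u, v) = r_uu · N̂ = 0,
  M(u, v) = r_uv · N̂ = 0,
  N(u, v) = r_vv · N̂ = 4*sqrt(17)*u^2/(17*Abs(u)).
Evaluating at (u, v) = (4, -2*pi/5):
  L = 0, M = 0, N = 16*sqrt(17)/17.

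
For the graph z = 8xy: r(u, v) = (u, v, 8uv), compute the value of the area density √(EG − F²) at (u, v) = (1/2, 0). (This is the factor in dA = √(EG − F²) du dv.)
√(EG − F²)|_{(1/2, 0)} = sqrt(17)

E = 64*v^2 + 1, F = 64*u*v, G = 64*u^2 + 1, so EG − F² = 64*u^2 + 64*v^2 + 1. Taking the positive square root: √(EG − F²) = sqrt(64*u^2 + 64*v^2 + 1). At (u, v) = (1/2, 0): sqrt(17).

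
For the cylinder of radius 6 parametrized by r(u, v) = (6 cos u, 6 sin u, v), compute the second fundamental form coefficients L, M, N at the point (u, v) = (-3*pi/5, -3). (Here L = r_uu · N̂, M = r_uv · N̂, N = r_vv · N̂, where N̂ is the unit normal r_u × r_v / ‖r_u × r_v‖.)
L = -6;  M = 0;  N = 0

Compute the unit normal N̂(u, v) = (cos(u), sin(u), 0), and the second partials r_uu, r_uv, r_vv. Take dot products:
  L(u, v) = r_uu · N̂ = -6,
  M(u, v) = r_uv · N̂ = 0,
  N(u, v) = r_vv · N̂ = 0.
Evaluating at (u, v) = (-3*pi/5, -3):
  L = -6, M = 0, N = 0.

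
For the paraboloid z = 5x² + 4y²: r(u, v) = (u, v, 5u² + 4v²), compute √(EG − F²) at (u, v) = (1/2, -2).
√(EG − F²)|_{(1/2, -2)} = sqrt(282)

E = 100*u^2 + 1, F = 80*u*v, G = 64*v^2 + 1; EG − F² = 100*u^2 + 64*v^2 + 1; √(EG − F²) = sqrt(100*u^2 + 64*v^2 + 1). At the given point: sqrt(282).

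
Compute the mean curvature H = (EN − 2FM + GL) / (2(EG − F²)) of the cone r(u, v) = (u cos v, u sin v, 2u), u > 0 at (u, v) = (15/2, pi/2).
H = 2*sqrt(5)/75

With E = 5, F = 0, G = u^2, L = 0, M = 0, N = 2*sqrt(5)*u^2/(5*Abs(u)), assemble
  H = (EN − 2FM + GL) / (2(EG − F²)) = sqrt(5)/(5*Abs(u)).
At (u, v) = (15/2, pi/2): H = 2*sqrt(5)/75.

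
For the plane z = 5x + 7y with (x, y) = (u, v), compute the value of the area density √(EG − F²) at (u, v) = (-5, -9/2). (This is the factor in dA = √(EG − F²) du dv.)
√(EG − F²)|_{(-5, -9/2)} = 5*sqrt(3)

E = 26, F = 35, G = 50, so EG − F² = 75. Taking the positive square root: √(EG − F²) = 5*sqrt(3). At (u, v) = (-5, -9/2): 5*sqrt(3).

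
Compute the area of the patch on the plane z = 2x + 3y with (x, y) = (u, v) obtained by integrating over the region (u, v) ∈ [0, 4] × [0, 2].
Area = 8*sqrt(14)

Area = ∫∫ √(EG − F²) du dv with √(EG − F²) = sqrt(14). Integrating over [0, 4] × [0, 2] gives 8*sqrt(14).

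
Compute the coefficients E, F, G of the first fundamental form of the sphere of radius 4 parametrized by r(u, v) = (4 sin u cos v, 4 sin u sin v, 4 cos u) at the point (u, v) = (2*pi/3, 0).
E = 16;  F = 0;  G = 12

Partials: r_u = (4*cos(u)*cos(v), 4*sin(v)*cos(u), -4*sin(u)), r_v = (-4*sin(u)*sin(v), 4*sin(u)*cos(v), 0). As functions of (u, v):
  E = r_u · r_u = 16,
  F = r_u · r_v = 0,
  G = r_v · r_v = 16*sin(u)^2.
Evaluating at (u, v) = (2*pi/3, 0): E = 16, F = 0, G = 12.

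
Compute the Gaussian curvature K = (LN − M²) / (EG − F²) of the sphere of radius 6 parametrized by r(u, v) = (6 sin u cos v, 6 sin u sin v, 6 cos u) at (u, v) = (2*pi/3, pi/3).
K = 1/36

Coefficients of the first fundamental form: E = 36, F = 0, G = 36*sin(u)^2.
Coefficients of the second fundamental form: L = -6*sin(u)/Abs(sin(u)), M = 0, N = -6*sin(u)^3/Abs(sin(u)).
Assemble K = (LN − M²)/(EG − F²) = 1/36. At (u, v) = (2*pi/3, pi/3): K = 1/36.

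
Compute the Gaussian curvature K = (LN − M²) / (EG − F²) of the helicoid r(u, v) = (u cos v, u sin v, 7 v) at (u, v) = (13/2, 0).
K = -784/133225

Coefficients of the first fundamental form: E = 1, F = 0, G = u^2 + 49.
Coefficients of the second fundamental form: L = 0, M = -7/sqrt(u^2 + 49), N = 0.
Assemble K = (LN − M²)/(EG − F²) = -49/(u^2 + 49)^2. At (u, v) = (13/2, 0): K = -784/133225.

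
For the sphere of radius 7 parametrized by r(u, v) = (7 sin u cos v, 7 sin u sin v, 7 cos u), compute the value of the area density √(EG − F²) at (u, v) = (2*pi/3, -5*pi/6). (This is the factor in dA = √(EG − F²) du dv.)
√(EG − F²)|_{(2*pi/3, -5*pi/6)} = 49*sqrt(3)/2

E = 49, F = 0, G = 49*sin(u)^2, so EG − F² = 2401*sin(u)^2. Taking the positive square root: √(EG − F²) = 49*Abs(sin(u)). At (u, v) = (2*pi/3, -5*pi/6): 49*sqrt(3)/2.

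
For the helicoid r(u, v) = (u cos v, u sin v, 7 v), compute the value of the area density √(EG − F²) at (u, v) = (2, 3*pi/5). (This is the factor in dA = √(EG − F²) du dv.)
√(EG − F²)|_{(2, 3*pi/5)} = sqrt(53)

E = 1, F = 0, G = u^2 + 49, so EG − F² = u^2 + 49. Taking the positive square root: √(EG − F²) = sqrt(u^2 + 49). At (u, v) = (2, 3*pi/5): sqrt(53).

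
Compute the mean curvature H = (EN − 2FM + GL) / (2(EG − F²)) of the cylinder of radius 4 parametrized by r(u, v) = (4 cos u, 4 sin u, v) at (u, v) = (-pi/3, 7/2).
H = -1/8

With E = 16, F = 0, G = 1, L = -4, M = 0, N = 0, assemble
  H = (EN − 2FM + GL) / (2(EG − F²)) = -1/8.
At (u, v) = (-pi/3, 7/2): H = -1/8.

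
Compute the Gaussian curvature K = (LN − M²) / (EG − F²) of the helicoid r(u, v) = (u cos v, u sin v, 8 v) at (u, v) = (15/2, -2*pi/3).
K = -1024/231361

Coefficients of the first fundamental form: E = 1, F = 0, G = u^2 + 64.
Coefficients of the second fundamental form: L = 0, M = -8/sqrt(u^2 + 64), N = 0.
Assemble K = (LN − M²)/(EG − F²) = -64/(u^2 + 64)^2. At (u, v) = (15/2, -2*pi/3): K = -1024/231361.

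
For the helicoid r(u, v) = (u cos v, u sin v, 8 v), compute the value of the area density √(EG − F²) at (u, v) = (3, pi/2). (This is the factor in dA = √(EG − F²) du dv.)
√(EG − F²)|_{(3, pi/2)} = sqrt(73)

E = 1, F = 0, G = u^2 + 64, so EG − F² = u^2 + 64. Taking the positive square root: √(EG − F²) = sqrt(u^2 + 64). At (u, v) = (3, pi/2): sqrt(73).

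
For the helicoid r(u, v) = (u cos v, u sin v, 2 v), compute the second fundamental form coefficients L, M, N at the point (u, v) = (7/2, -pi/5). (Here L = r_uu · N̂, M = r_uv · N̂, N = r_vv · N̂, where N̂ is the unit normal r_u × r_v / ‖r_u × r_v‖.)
L = 0;  M = -4*sqrt(65)/65;  N = 0

Compute the unit normal N̂(u, v) = (2*sin(v)/sqrt(u^2 + 4), -2*cos(v)/sqrt(u^2 + 4), u/sqrt(u^2 + 4)), and the second partials r_uu, r_uv, r_vv. Take dot products:
  L(u, v) = r_uu · N̂ = 0,
  M(u, v) = r_uv · N̂ = -2/sqrt(u^2 + 4),
  N(u, v) = r_vv · N̂ = 0.
Evaluating at (u, v) = (7/2, -pi/5):
  L = 0, M = -4*sqrt(65)/65, N = 0.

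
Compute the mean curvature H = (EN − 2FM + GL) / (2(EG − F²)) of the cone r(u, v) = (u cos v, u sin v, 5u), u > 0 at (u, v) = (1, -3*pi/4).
H = 5*sqrt(26)/52

With E = 26, F = 0, G = u^2, L = 0, M = 0, N = 5*sqrt(26)*u^2/(26*Abs(u)), assemble
  H = (EN − 2FM + GL) / (2(EG − F²)) = 5*sqrt(26)/(52*Abs(u)).
At (u, v) = (1, -3*pi/4): H = 5*sqrt(26)/52.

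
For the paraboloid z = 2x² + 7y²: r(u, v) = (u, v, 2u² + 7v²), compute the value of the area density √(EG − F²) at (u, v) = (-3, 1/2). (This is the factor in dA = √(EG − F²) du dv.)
√(EG − F²)|_{(-3, 1/2)} = sqrt(194)

E = 16*u^2 + 1, F = 56*u*v, G = 196*v^2 + 1, so EG − F² = 16*u^2 + 196*v^2 + 1. Taking the positive square root: √(EG − F²) = sqrt(16*u^2 + 196*v^2 + 1). At (u, v) = (-3, 1/2): sqrt(194).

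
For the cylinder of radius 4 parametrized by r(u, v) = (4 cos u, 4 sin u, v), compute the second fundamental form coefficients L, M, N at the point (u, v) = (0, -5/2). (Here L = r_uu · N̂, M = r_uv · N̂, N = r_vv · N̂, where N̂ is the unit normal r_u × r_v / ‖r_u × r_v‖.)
L = -4;  M = 0;  N = 0

Compute the unit normal N̂(u, v) = (cos(u), sin(u), 0), and the second partials r_uu, r_uv, r_vv. Take dot products:
  L(u, v) = r_uu · N̂ = -4,
  M(u, v) = r_uv · N̂ = 0,
  N(u, v) = r_vv · N̂ = 0.
Evaluating at (u, v) = (0, -5/2):
  L = -4, M = 0, N = 0.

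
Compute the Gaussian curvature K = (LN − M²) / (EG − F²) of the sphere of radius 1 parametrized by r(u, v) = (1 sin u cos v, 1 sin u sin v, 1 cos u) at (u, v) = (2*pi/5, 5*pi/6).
K = 1

Coefficients of the first fundamental form: E = 1, F = 0, G = sin(u)^2.
Coefficients of the second fundamental form: L = -sin(u)/Abs(sin(u)), M = 0, N = -sin(u)^3/Abs(sin(u)).
Assemble K = (LN − M²)/(EG − F²) = 1. At (u, v) = (2*pi/5, 5*pi/6): K = 1.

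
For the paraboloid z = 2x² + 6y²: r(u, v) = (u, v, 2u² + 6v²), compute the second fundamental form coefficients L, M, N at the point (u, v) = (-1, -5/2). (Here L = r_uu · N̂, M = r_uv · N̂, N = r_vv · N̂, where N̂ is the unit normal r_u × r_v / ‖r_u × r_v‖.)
L = 4*sqrt(917)/917;  M = 0;  N = 12*sqrt(917)/917

Compute the unit normal N̂(u, v) = (-4*u/sqrt(16*u^2 + 144*v^2 + 1), -12*v/sqrt(16*u^2 + 144*v^2 + 1), 1/sqrt(16*u^2 + 144*v^2 + 1)), and the second partials r_uu, r_uv, r_vv. Take dot products:
  L(u, v) = r_uu · N̂ = 4/sqrt(16*u^2 + 144*v^2 + 1),
  M(u, v) = r_uv · N̂ = 0,
  N(u, v) = r_vv · N̂ = 12/sqrt(16*u^2 + 144*v^2 + 1).
Evaluating at (u, v) = (-1, -5/2):
  L = 4*sqrt(917)/917, M = 0, N = 12*sqrt(917)/917.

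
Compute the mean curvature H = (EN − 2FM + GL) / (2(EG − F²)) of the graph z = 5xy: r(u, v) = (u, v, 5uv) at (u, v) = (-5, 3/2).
H = 7500*sqrt(2729)/7447441

With E = 25*v^2 + 1, F = 25*u*v, G = 25*u^2 + 1, L = 0, M = 5/sqrt(25*u^2 + 25*v^2 + 1), N = 0, assemble
  H = (EN − 2FM + GL) / (2(EG − F²)) = -125*u*v/(25*u^2 + 25*v^2 + 1)^(3/2).
At (u, v) = (-5, 3/2): H = 7500*sqrt(2729)/7447441.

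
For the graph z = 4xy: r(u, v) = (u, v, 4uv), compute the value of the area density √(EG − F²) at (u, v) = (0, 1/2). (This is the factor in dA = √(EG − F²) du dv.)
√(EG − F²)|_{(0, 1/2)} = sqrt(5)

E = 16*v^2 + 1, F = 16*u*v, G = 16*u^2 + 1, so EG − F² = 16*u^2 + 16*v^2 + 1. Taking the positive square root: √(EG − F²) = sqrt(16*u^2 + 16*v^2 + 1). At (u, v) = (0, 1/2): sqrt(5).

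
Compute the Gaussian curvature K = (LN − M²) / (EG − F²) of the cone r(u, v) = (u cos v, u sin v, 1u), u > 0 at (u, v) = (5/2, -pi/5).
K = 0

Coefficients of the first fundamental form: E = 2, F = 0, G = u^2.
Coefficients of the second fundamental form: L = 0, M = 0, N = sqrt(2)*u^2/(2*Abs(u)).
Assemble K = (LN − M²)/(EG − F²) = 0. At (u, v) = (5/2, -pi/5): K = 0.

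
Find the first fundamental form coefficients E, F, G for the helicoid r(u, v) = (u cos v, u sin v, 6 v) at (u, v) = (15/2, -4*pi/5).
E = 1;  F = 0;  G = 369/4

Partials: r_u = (cos(v), sin(v), 0), r_v = (-u*sin(v), u*cos(v), 6). As functions of (u, v):
  E = r_u · r_u = 1,
  F = r_u · r_v = 0,
  G = r_v · r_v = u^2 + 36.
Evaluating at (u, v) = (15/2, -4*pi/5): E = 1, F = 0, G = 369/4.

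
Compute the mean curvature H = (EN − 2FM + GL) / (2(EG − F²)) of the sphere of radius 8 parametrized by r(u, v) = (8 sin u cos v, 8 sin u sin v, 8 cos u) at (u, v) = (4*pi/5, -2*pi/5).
H = -1/8

With E = 64, F = 0, G = 64*sin(u)^2, L = -8*sin(u)/Abs(sin(u)), M = 0, N = -8*sin(u)^3/Abs(sin(u)), assemble
  H = (EN − 2FM + GL) / (2(EG − F²)) = -sin(u)/(8*Abs(sin(u))).
At (u, v) = (4*pi/5, -2*pi/5): H = -1/8.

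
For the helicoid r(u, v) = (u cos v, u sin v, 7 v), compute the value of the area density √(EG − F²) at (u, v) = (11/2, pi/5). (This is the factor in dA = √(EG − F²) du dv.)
√(EG − F²)|_{(11/2, pi/5)} = sqrt(317)/2

E = 1, F = 0, G = u^2 + 49, so EG − F² = u^2 + 49. Taking the positive square root: √(EG − F²) = sqrt(u^2 + 49). At (u, v) = (11/2, pi/5): sqrt(317)/2.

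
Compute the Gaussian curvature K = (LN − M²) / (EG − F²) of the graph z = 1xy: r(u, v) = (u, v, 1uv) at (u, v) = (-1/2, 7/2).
K = -4/729

Coefficients of the first fundamental form: E = v^2 + 1, F = u*v, G = u^2 + 1.
Coefficients of the second fundamental form: L = 0, M = 1/sqrt(u^2 + v^2 + 1), N = 0.
Assemble K = (LN − M²)/(EG − F²) = 1/((u^2*v^2 - (u^2 + 1)*(v^2 + 1))*(u^2 + v^2 + 1)). At (u, v) = (-1/2, 7/2): K = -4/729.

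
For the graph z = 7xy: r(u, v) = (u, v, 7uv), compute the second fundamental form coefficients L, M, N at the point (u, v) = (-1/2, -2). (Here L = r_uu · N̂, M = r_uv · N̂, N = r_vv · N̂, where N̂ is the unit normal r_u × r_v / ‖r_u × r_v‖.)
L = 0;  M = 14*sqrt(93)/279;  N = 0

Compute the unit normal N̂(u, v) = (-7*v/sqrt(49*u^2 + 49*v^2 + 1), -7*u/sqrt(49*u^2 + 49*v^2 + 1), 1/sqrt(49*u^2 + 49*v^2 + 1)), and the second partials r_uu, r_uv, r_vv. Take dot products:
  L(u, v) = r_uu · N̂ = 0,
  M(u, v) = r_uv · N̂ = 7/sqrt(49*u^2 + 49*v^2 + 1),
  N(u, v) = r_vv · N̂ = 0.
Evaluating at (u, v) = (-1/2, -2):
  L = 0, M = 14*sqrt(93)/279, N = 0.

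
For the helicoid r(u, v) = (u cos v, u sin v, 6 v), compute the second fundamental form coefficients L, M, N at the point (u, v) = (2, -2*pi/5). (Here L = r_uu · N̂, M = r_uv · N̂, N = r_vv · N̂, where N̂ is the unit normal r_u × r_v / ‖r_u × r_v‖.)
L = 0;  M = -3*sqrt(10)/10;  N = 0

Compute the unit normal N̂(u, v) = (6*sin(v)/sqrt(u^2 + 36), -6*cos(v)/sqrt(u^2 + 36), u/sqrt(u^2 + 36)), and the second partials r_uu, r_uv, r_vv. Take dot products:
  L(u, v) = r_uu · N̂ = 0,
  M(u, v) = r_uv · N̂ = -6/sqrt(u^2 + 36),
  N(u, v) = r_vv · N̂ = 0.
Evaluating at (u, v) = (2, -2*pi/5):
  L = 0, M = -3*sqrt(10)/10, N = 0.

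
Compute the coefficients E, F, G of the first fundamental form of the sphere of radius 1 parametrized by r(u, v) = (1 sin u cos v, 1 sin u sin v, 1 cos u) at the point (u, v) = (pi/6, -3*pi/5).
E = 1;  F = 0;  G = 1/4

Partials: r_u = (cos(u)*cos(v), sin(v)*cos(u), -sin(u)), r_v = (-sin(u)*sin(v), sin(u)*cos(v), 0). As functions of (u, v):
  E = r_u · r_u = 1,
  F = r_u · r_v = 0,
  G = r_v · r_v = sin(u)^2.
Evaluating at (u, v) = (pi/6, -3*pi/5): E = 1, F = 0, G = 1/4.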